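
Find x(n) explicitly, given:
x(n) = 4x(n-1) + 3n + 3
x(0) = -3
First-order linear with linear forcing.
Homogeneous solution: x_h(n) = A·(4)^n.
Try particular x_p(n) = pn + q. Substituting:
  pn + q = 4(p(n-1) + q) + 3n + 3.
Matching the n-coefficient: p = 4p + 3 ⇒ p = -1.
Matching constants: q = -4p + 4q + 3 ⇒ q = - \frac{7}{3}.
General: x(n) = A·(4)^n - n - \frac{7}{3}.
Apply x(0) = -3: A - \frac{7}{3} = -3 ⇒ A = - \frac{2}{3}.
So x(n) = - \frac{2 \cdot 4^{n}}{3} - n - \frac{7}{3}.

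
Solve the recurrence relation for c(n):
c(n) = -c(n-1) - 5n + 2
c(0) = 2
First-order linear with linear forcing.
Homogeneous solution: c_h(n) = A·(-1)^n.
Try particular c_p(n) = pn + q. Substituting:
  pn + q = -(p(n-1) + q) - 5n + 2.
Matching the n-coefficient: p = -p - 5 ⇒ p = - \frac{5}{2}.
Matching constants: q = p - q + 2 ⇒ q = - \frac{1}{4}.
General: c(n) = A·(-1)^n - \frac{5 n}{2} - \frac{1}{4}.
Apply c(0) = 2: A - \frac{1}{4} = 2 ⇒ A = \frac{9}{4}.
So c(n) = \frac{9 \left(-1\right)^{n}}{4} - \frac{5 n}{2} - \frac{1}{4}.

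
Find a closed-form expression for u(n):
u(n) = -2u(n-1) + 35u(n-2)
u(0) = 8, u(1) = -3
Characteristic equation: x² + 2x - 35 = 0, which factors as (x - (-7))(x - (5)) = 0.
Roots r₁ = -7, r₂ = 5 (distinct).
General solution: u(n) = A·(-7)^n + B·(5)^n.
From u(0) = 8: A + B = 8.
From u(1) = -3: -7A + 5B = -3.
Solving: A = \frac{43}{12}, B = \frac{53}{12}.
So u(n) = \frac{43 \left(-7\right)^{n}}{12} + \frac{53 \cdot 5^{n}}{12}.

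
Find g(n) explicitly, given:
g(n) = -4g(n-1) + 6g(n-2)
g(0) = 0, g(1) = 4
Characteristic equation: x² + 4x - 6 = 0.
Discriminant Δ = (-4)² + 4·(6) = 40.
Roots r₁,₂ = (-4 ± √40)/2, so r₁ = -2 + \sqrt{10}, r₂ = - \sqrt{10} - 2.
General solution: g(n) = A·r₁^n + B·r₂^n.
From the initial conditions, A + B = 0 and r₁A + r₂B = 4.
Since r₁ - r₂ = √40: A = (4 - (0)r₂)/√40 = \frac{\sqrt{10}}{5}, and B = 0 - A = - \frac{\sqrt{10}}{5}.
So g(n) = \left(\frac{\sqrt{10}}{5}\right)\left(-2 + \sqrt{10}\right)^n + \left(- \frac{\sqrt{10}}{5}\right)\left(- \sqrt{10} - 2\right)^n.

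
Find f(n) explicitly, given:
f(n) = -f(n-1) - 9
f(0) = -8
First-order linear non-homogeneous.
Homogeneous solution: f_h(n) = A·(-1)^n.
Try constant particular solution f_p = K: K = -K - 9 ⇒ K = - \frac{9}{2}.
General: f(n) = A·(-1)^n - \frac{9}{2}.
Apply f(0) = -8: A - \frac{9}{2} = -8 ⇒ A = - \frac{7}{2}.
So f(n) = - \frac{7 \left(-1\right)^{n}}{2} - \frac{9}{2}.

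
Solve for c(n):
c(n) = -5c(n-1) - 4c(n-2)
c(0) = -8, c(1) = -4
Characteristic equation: x² + 5x + 4 = 0, which factors as (x - (-4))(x - (-1)) = 0.
Roots r₁ = -4, r₂ = -1 (distinct).
General solution: c(n) = A·(-4)^n + B·(-1)^n.
From c(0) = -8: A + B = -8.
From c(1) = -4: -4A - B = -4.
Solving: A = 4, B = -12.
So c(n) = - 12 \left(-1\right)^{n} + 4 \left(-4\right)^{n}.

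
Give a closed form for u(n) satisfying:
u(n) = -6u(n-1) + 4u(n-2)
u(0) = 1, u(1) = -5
Characteristic equation: x² + 6x - 4 = 0.
Discriminant Δ = (-6)² + 4·(4) = 52.
Roots r₁,₂ = (-6 ± √52)/2, so r₁ = -3 + \sqrt{13}, r₂ = - \sqrt{13} - 3.
General solution: u(n) = A·r₁^n + B·r₂^n.
From the initial conditions, A + B = 1 and r₁A + r₂B = -5.
Since r₁ - r₂ = √52: A = (-5 - (1)r₂)/√52 = \frac{1}{2} - \frac{\sqrt{13}}{13}, and B = 1 - A = \frac{\sqrt{13}}{13} + \frac{1}{2}.
So u(n) = \left(\frac{1}{2} - \frac{\sqrt{13}}{13}\right)\left(-3 + \sqrt{13}\right)^n + \left(\frac{\sqrt{13}}{13} + \frac{1}{2}\right)\left(- \sqrt{13} - 3\right)^n.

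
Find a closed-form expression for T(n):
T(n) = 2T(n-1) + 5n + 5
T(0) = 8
First-order linear with linear forcing.
Homogeneous solution: T_h(n) = A·(2)^n.
Try particular T_p(n) = pn + q. Substituting:
  pn + q = 2(p(n-1) + q) + 5n + 5.
Matching the n-coefficient: p = 2p + 5 ⇒ p = -5.
Matching constants: q = -2p + 2q + 5 ⇒ q = -15.
General: T(n) = A·(2)^n - 5 n - 15.
Apply T(0) = 8: A - 15 = 8 ⇒ A = 23.
So T(n) = 23 \cdot 2^{n} - 5 n - 15.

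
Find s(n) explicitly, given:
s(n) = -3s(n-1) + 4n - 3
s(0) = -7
First-order linear with linear forcing.
Homogeneous solution: s_h(n) = A·(-3)^n.
Try particular s_p(n) = pn + q. Substituting:
  pn + q = -3(p(n-1) + q) + 4n - 3.
Matching the n-coefficient: p = -3p + 4 ⇒ p = 1.
Matching constants: q = 3p - 3q - 3 ⇒ q = 0.
General: s(n) = A·(-3)^n + n + 0.
Apply s(0) = -7: A + 0 = -7 ⇒ A = -7.
So s(n) = - 7 \left(-3\right)^{n} + n.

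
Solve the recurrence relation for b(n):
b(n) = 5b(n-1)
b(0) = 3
This is a homogeneous first-order recurrence with ratio 5.
By induction b(n) = b(0) · (5)^n = 3 \cdot 5^{n}.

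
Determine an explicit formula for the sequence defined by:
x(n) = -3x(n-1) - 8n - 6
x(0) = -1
First-order linear with linear forcing.
Homogeneous solution: x_h(n) = A·(-3)^n.
Try particular x_p(n) = pn + q. Substituting:
  pn + q = -3(p(n-1) + q) - 8n - 6.
Matching the n-coefficient: p = -3p - 8 ⇒ p = -2.
Matching constants: q = 3p - 3q - 6 ⇒ q = -3.
General: x(n) = A·(-3)^n - 2 n - 3.
Apply x(0) = -1: A - 3 = -1 ⇒ A = 2.
So x(n) = 2 \left(-3\right)^{n} - 2 n - 3.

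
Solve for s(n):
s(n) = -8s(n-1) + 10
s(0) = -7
First-order linear non-homogeneous.
Homogeneous solution: s_h(n) = A·(-8)^n.
Try constant particular solution s_p = K: K = -8K + 10 ⇒ K = \frac{10}{9}.
General: s(n) = A·(-8)^n + \frac{10}{9}.
Apply s(0) = -7: A + \frac{10}{9} = -7 ⇒ A = - \frac{73}{9}.
So s(n) = \frac{10}{9} - \frac{73 \left(-8\right)^{n}}{9}.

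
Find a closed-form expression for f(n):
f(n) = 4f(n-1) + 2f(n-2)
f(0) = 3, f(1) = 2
Characteristic equation: x² - 4x - 2 = 0.
Discriminant Δ = (4)² + 4·(2) = 24.
Roots r₁,₂ = (4 ± √24)/2, so r₁ = 2 + \sqrt{6}, r₂ = 2 - \sqrt{6}.
General solution: f(n) = A·r₁^n + B·r₂^n.
From the initial conditions, A + B = 3 and r₁A + r₂B = 2.
Since r₁ - r₂ = √24: A = (2 - (3)r₂)/√24 = \frac{3}{2} - \frac{\sqrt{6}}{3}, and B = 3 - A = \frac{\sqrt{6}}{3} + \frac{3}{2}.
So f(n) = \left(\frac{3}{2} - \frac{\sqrt{6}}{3}\right)\left(2 + \sqrt{6}\right)^n + \left(\frac{\sqrt{6}}{3} + \frac{3}{2}\right)\left(2 - \sqrt{6}\right)^n.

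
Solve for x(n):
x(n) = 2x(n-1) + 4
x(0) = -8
First-order linear non-homogeneous.
Homogeneous solution: x_h(n) = A·(2)^n.
Try constant particular solution x_p = K: K = 2K + 4 ⇒ K = -4.
General: x(n) = A·(2)^n - 4.
Apply x(0) = -8: A - 4 = -8 ⇒ A = -4.
So x(n) = - 4 \cdot 2^{n} - 4.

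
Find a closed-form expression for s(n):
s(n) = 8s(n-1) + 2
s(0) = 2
First-order linear non-homogeneous.
Homogeneous solution: s_h(n) = A·(8)^n.
Try constant particular solution s_p = K: K = 8K + 2 ⇒ K = - \frac{2}{7}.
General: s(n) = A·(8)^n - \frac{2}{7}.
Apply s(0) = 2: A - \frac{2}{7} = 2 ⇒ A = \frac{16}{7}.
So s(n) = \frac{16 \cdot 8^{n}}{7} - \frac{2}{7}.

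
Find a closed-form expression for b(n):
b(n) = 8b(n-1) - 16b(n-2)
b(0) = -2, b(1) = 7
Characteristic equation: x² - 8x + 16 = 0, which is (x - (4))².
Repeated root r = 4.
General solution: b(n) = (A + Bn)·(4)^n.
From b(0) = -2: A = -2.
From b(1) = 7: (A + B)·(4) = 7 ⇒ B = \frac{15}{4}.
So b(n) = \left(\frac{15 n}{4} - 2\right) \cdot (4)^n.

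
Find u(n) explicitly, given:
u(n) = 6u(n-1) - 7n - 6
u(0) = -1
First-order linear with linear forcing.
Homogeneous solution: u_h(n) = A·(6)^n.
Try particular u_p(n) = pn + q. Substituting:
  pn + q = 6(p(n-1) + q) - 7n - 6.
Matching the n-coefficient: p = 6p - 7 ⇒ p = \frac{7}{5}.
Matching constants: q = -6p + 6q - 6 ⇒ q = \frac{72}{25}.
General: u(n) = A·(6)^n + \frac{7 n}{5} + \frac{72}{25}.
Apply u(0) = -1: A + \frac{72}{25} = -1 ⇒ A = - \frac{97}{25}.
So u(n) = - \frac{97 \cdot 6^{n}}{25} + \frac{7 n}{5} + \frac{72}{25}.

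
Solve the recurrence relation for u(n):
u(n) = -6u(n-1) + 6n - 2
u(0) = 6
First-order linear with linear forcing.
Homogeneous solution: u_h(n) = A·(-6)^n.
Try particular u_p(n) = pn + q. Substituting:
  pn + q = -6(p(n-1) + q) + 6n - 2.
Matching the n-coefficient: p = -6p + 6 ⇒ p = \frac{6}{7}.
Matching constants: q = 6p - 6q - 2 ⇒ q = \frac{22}{49}.
General: u(n) = A·(-6)^n + \frac{6 n}{7} + \frac{22}{49}.
Apply u(0) = 6: A + \frac{22}{49} = 6 ⇒ A = \frac{272}{49}.
So u(n) = \frac{272 \left(-6\right)^{n}}{49} + \frac{6 n}{7} + \frac{22}{49}.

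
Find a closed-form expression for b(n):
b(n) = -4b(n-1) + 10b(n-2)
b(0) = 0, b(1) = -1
Characteristic equation: x² + 4x - 10 = 0.
Discriminant Δ = (-4)² + 4·(10) = 56.
Roots r₁,₂ = (-4 ± √56)/2, so r₁ = -2 + \sqrt{14}, r₂ = - \sqrt{14} - 2.
General solution: b(n) = A·r₁^n + B·r₂^n.
From the initial conditions, A + B = 0 and r₁A + r₂B = -1.
Since r₁ - r₂ = √56: A = (-1 - (0)r₂)/√56 = - \frac{\sqrt{14}}{28}, and B = 0 - A = \frac{\sqrt{14}}{28}.
So b(n) = \left(- \frac{\sqrt{14}}{28}\right)\left(-2 + \sqrt{14}\right)^n + \left(\frac{\sqrt{14}}{28}\right)\left(- \sqrt{14} - 2\right)^n.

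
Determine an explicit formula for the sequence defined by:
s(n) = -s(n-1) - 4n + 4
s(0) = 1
First-order linear with linear forcing.
Homogeneous solution: s_h(n) = A·(-1)^n.
Try particular s_p(n) = pn + q. Substituting:
  pn + q = -(p(n-1) + q) - 4n + 4.
Matching the n-coefficient: p = -p - 4 ⇒ p = -2.
Matching constants: q = p - q + 4 ⇒ q = 1.
General: s(n) = A·(-1)^n - 2 n + 1.
Apply s(0) = 1: A + 1 = 1 ⇒ A = 0.
So s(n) = 1 - 2 n.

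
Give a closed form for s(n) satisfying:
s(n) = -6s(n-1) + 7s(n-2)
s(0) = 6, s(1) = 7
Characteristic equation: x² + 6x - 7 = 0, which factors as (x - (-7))(x - (1)) = 0.
Roots r₁ = -7, r₂ = 1 (distinct).
General solution: s(n) = A·(-7)^n + B·(1)^n.
From s(0) = 6: A + B = 6.
From s(1) = 7: -7A + B = 7.
Solving: A = - \frac{1}{8}, B = \frac{49}{8}.
So s(n) = \frac{49}{8} - \frac{\left(-7\right)^{n}}{8}.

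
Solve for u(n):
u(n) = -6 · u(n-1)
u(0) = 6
Pure geometric recurrence with ratio -6.
By induction u(n) = u(0) · (-6)^n = 6 \left(-6\right)^{n}.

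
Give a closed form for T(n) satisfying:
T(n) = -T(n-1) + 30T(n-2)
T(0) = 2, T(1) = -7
Characteristic equation: x² + x - 30 = 0, which factors as (x - (5))(x - (-6)) = 0.
Roots r₁ = 5, r₂ = -6 (distinct).
General solution: T(n) = A·(5)^n + B·(-6)^n.
From T(0) = 2: A + B = 2.
From T(1) = -7: 5A - 6B = -7.
Solving: A = \frac{5}{11}, B = \frac{17}{11}.
So T(n) = \frac{17 \left(-6\right)^{n}}{11} + \frac{5 \cdot 5^{n}}{11}.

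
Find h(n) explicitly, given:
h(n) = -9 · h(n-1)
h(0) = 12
Pure geometric recurrence with ratio -9.
By induction h(n) = h(0) · (-9)^n = 12 \left(-9\right)^{n}.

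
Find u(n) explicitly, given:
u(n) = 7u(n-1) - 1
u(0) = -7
First-order linear non-homogeneous.
Homogeneous solution: u_h(n) = A·(7)^n.
Try constant particular solution u_p = K: K = 7K - 1 ⇒ K = \frac{1}{6}.
General: u(n) = A·(7)^n + \frac{1}{6}.
Apply u(0) = -7: A + \frac{1}{6} = -7 ⇒ A = - \frac{43}{6}.
So u(n) = \frac{1}{6} - \frac{43 \cdot 7^{n}}{6}.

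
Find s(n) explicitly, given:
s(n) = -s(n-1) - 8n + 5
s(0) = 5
First-order linear with linear forcing.
Homogeneous solution: s_h(n) = A·(-1)^n.
Try particular s_p(n) = pn + q. Substituting:
  pn + q = -(p(n-1) + q) - 8n + 5.
Matching the n-coefficient: p = -p - 8 ⇒ p = -4.
Matching constants: q = p - q + 5 ⇒ q = \frac{1}{2}.
General: s(n) = A·(-1)^n - 4 n + \frac{1}{2}.
Apply s(0) = 5: A + \frac{1}{2} = 5 ⇒ A = \frac{9}{2}.
So s(n) = \frac{9 \left(-1\right)^{n}}{2} - 4 n + \frac{1}{2}.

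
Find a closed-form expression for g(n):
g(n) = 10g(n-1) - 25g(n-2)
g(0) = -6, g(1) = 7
Characteristic equation: x² - 10x + 25 = 0, which is (x - (5))².
Repeated root r = 5.
General solution: g(n) = (A + Bn)·(5)^n.
From g(0) = -6: A = -6.
From g(1) = 7: (A + B)·(5) = 7 ⇒ B = \frac{37}{5}.
So g(n) = \left(\frac{37 n}{5} - 6\right) \cdot (5)^n.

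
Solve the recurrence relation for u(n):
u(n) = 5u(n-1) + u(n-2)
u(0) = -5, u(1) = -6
Characteristic equation: x² - 5x - 1 = 0.
Discriminant Δ = (5)² + 4·(1) = 29.
Roots r₁,₂ = (5 ± √29)/2, so r₁ = \frac{5}{2} + \frac{\sqrt{29}}{2}, r₂ = \frac{5}{2} - \frac{\sqrt{29}}{2}.
General solution: u(n) = A·r₁^n + B·r₂^n.
From the initial conditions, A + B = -5 and r₁A + r₂B = -6.
Since r₁ - r₂ = √29: A = (-6 - (-5)r₂)/√29 = - \frac{5}{2} + \frac{13 \sqrt{29}}{58}, and B = -5 - A = - \frac{5}{2} - \frac{13 \sqrt{29}}{58}.
So u(n) = \left(- \frac{5}{2} + \frac{13 \sqrt{29}}{58}\right)\left(\frac{5}{2} + \frac{\sqrt{29}}{2}\right)^n + \left(- \frac{5}{2} - \frac{13 \sqrt{29}}{58}\right)\left(\frac{5}{2} - \frac{\sqrt{29}}{2}\right)^n.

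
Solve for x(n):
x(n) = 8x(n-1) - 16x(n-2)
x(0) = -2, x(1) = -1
Characteristic equation: x² - 8x + 16 = 0, which is (x - (4))².
Repeated root r = 4.
General solution: x(n) = (A + Bn)·(4)^n.
From x(0) = -2: A = -2.
From x(1) = -1: (A + B)·(4) = -1 ⇒ B = \frac{7}{4}.
So x(n) = \left(\frac{7 n}{4} - 2\right) \cdot (4)^n.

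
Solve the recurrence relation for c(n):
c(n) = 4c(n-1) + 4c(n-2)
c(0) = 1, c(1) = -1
Characteristic equation: x² - 4x - 4 = 0.
Discriminant Δ = (4)² + 4·(4) = 32.
Roots r₁,₂ = (4 ± √32)/2, so r₁ = 2 + 2 \sqrt{2}, r₂ = 2 - 2 \sqrt{2}.
General solution: c(n) = A·r₁^n + B·r₂^n.
From the initial conditions, A + B = 1 and r₁A + r₂B = -1.
Since r₁ - r₂ = √32: A = (-1 - (1)r₂)/√32 = \frac{1}{2} - \frac{3 \sqrt{2}}{8}, and B = 1 - A = \frac{1}{2} + \frac{3 \sqrt{2}}{8}.
So c(n) = \left(\frac{1}{2} - \frac{3 \sqrt{2}}{8}\right)\left(2 + 2 \sqrt{2}\right)^n + \left(\frac{1}{2} + \frac{3 \sqrt{2}}{8}\right)\left(2 - 2 \sqrt{2}\right)^n.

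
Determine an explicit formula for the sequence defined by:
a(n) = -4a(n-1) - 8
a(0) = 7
First-order linear non-homogeneous.
Homogeneous solution: a_h(n) = A·(-4)^n.
Try constant particular solution a_p = K: K = -4K - 8 ⇒ K = - \frac{8}{5}.
General: a(n) = A·(-4)^n - \frac{8}{5}.
Apply a(0) = 7: A - \frac{8}{5} = 7 ⇒ A = \frac{43}{5}.
So a(n) = \frac{43 \left(-4\right)^{n}}{5} - \frac{8}{5}.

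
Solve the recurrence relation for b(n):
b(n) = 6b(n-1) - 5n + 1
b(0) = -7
First-order linear with linear forcing.
Homogeneous solution: b_h(n) = A·(6)^n.
Try particular b_p(n) = pn + q. Substituting:
  pn + q = 6(p(n-1) + q) - 5n + 1.
Matching the n-coefficient: p = 6p - 5 ⇒ p = 1.
Matching constants: q = -6p + 6q + 1 ⇒ q = 1.
General: b(n) = A·(6)^n + n + 1.
Apply b(0) = -7: A + 1 = -7 ⇒ A = -8.
So b(n) = - 8 \cdot 6^{n} + n + 1.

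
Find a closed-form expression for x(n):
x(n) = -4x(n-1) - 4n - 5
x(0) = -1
First-order linear with linear forcing.
Homogeneous solution: x_h(n) = A·(-4)^n.
Try particular x_p(n) = pn + q. Substituting:
  pn + q = -4(p(n-1) + q) - 4n - 5.
Matching the n-coefficient: p = -4p - 4 ⇒ p = - \frac{4}{5}.
Matching constants: q = 4p - 4q - 5 ⇒ q = - \frac{41}{25}.
General: x(n) = A·(-4)^n - \frac{4 n}{5} - \frac{41}{25}.
Apply x(0) = -1: A - \frac{41}{25} = -1 ⇒ A = \frac{16}{25}.
So x(n) = \frac{16 \left(-4\right)^{n}}{25} - \frac{4 n}{5} - \frac{41}{25}.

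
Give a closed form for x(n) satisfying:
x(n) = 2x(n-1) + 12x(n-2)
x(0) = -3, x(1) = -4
Characteristic equation: x² - 2x - 12 = 0.
Discriminant Δ = (2)² + 4·(12) = 52.
Roots r₁,₂ = (2 ± √52)/2, so r₁ = 1 + \sqrt{13}, r₂ = 1 - \sqrt{13}.
General solution: x(n) = A·r₁^n + B·r₂^n.
From the initial conditions, A + B = -3 and r₁A + r₂B = -4.
Since r₁ - r₂ = √52: A = (-4 - (-3)r₂)/√52 = - \frac{3}{2} - \frac{\sqrt{13}}{26}, and B = -3 - A = - \frac{3}{2} + \frac{\sqrt{13}}{26}.
So x(n) = \left(- \frac{3}{2} - \frac{\sqrt{13}}{26}\right)\left(1 + \sqrt{13}\right)^n + \left(- \frac{3}{2} + \frac{\sqrt{13}}{26}\right)\left(1 - \sqrt{13}\right)^n.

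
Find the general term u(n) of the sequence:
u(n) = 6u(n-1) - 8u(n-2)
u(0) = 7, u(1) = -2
Characteristic equation: x² - 6x + 8 = 0, which factors as (x - (2))(x - (4)) = 0.
Roots r₁ = 2, r₂ = 4 (distinct).
General solution: u(n) = A·(2)^n + B·(4)^n.
From u(0) = 7: A + B = 7.
From u(1) = -2: 2A + 4B = -2.
Solving: A = 15, B = -8.
So u(n) = 15 \cdot 2^{n} - 8 \cdot 4^{n}.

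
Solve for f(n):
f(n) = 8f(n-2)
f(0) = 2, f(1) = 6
Characteristic equation: x² - 8 = 0.
Discriminant Δ = (0)² + 4·(8) = 32.
Roots r₁,₂ = (0 ± √32)/2, so r₁ = 2 \sqrt{2}, r₂ = - 2 \sqrt{2}.
General solution: f(n) = A·r₁^n + B·r₂^n.
From the initial conditions, A + B = 2 and r₁A + r₂B = 6.
Since r₁ - r₂ = √32: A = (6 - (2)r₂)/√32 = 1 + \frac{3 \sqrt{2}}{4}, and B = 2 - A = 1 - \frac{3 \sqrt{2}}{4}.
So f(n) = \left(1 + \frac{3 \sqrt{2}}{4}\right)\left(2 \sqrt{2}\right)^n + \left(1 - \frac{3 \sqrt{2}}{4}\right)\left(- 2 \sqrt{2}\right)^n.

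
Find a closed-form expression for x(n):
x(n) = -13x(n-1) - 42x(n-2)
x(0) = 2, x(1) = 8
Characteristic equation: x² + 13x + 42 = 0, which factors as (x - (-7))(x - (-6)) = 0.
Roots r₁ = -7, r₂ = -6 (distinct).
General solution: x(n) = A·(-7)^n + B·(-6)^n.
From x(0) = 2: A + B = 2.
From x(1) = 8: -7A - 6B = 8.
Solving: A = -20, B = 22.
So x(n) = 22 \left(-6\right)^{n} - 20 \left(-7\right)^{n}.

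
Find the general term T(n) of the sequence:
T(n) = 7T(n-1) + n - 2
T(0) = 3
First-order linear with linear forcing.
Homogeneous solution: T_h(n) = A·(7)^n.
Try particular T_p(n) = pn + q. Substituting:
  pn + q = 7(p(n-1) + q) + n - 2.
Matching the n-coefficient: p = 7p + 1 ⇒ p = - \frac{1}{6}.
Matching constants: q = -7p + 7q - 2 ⇒ q = \frac{5}{36}.
General: T(n) = A·(7)^n - \frac{n}{6} + \frac{5}{36}.
Apply T(0) = 3: A + \frac{5}{36} = 3 ⇒ A = \frac{103}{36}.
So T(n) = \frac{103 \cdot 7^{n}}{36} - \frac{n}{6} + \frac{5}{36}.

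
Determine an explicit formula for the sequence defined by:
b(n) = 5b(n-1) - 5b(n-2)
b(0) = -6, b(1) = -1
Characteristic equation: x² - 5x + 5 = 0.
Discriminant Δ = (5)² + 4·(-5) = 5.
Roots r₁,₂ = (5 ± √5)/2, so r₁ = \frac{\sqrt{5}}{2} + \frac{5}{2}, r₂ = \frac{5}{2} - \frac{\sqrt{5}}{2}.
General solution: b(n) = A·r₁^n + B·r₂^n.
From the initial conditions, A + B = -6 and r₁A + r₂B = -1.
Since r₁ - r₂ = √5: A = (-1 - (-6)r₂)/√5 = -3 + \frac{14 \sqrt{5}}{5}, and B = -6 - A = - \frac{14 \sqrt{5}}{5} - 3.
So b(n) = \left(-3 + \frac{14 \sqrt{5}}{5}\right)\left(\frac{\sqrt{5}}{2} + \frac{5}{2}\right)^n + \left(- \frac{14 \sqrt{5}}{5} - 3\right)\left(\frac{5}{2} - \frac{\sqrt{5}}{2}\right)^n.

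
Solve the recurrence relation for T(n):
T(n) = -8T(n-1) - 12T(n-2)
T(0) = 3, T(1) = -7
Characteristic equation: x² + 8x + 12 = 0, which factors as (x - (-2))(x - (-6)) = 0.
Roots r₁ = -2, r₂ = -6 (distinct).
General solution: T(n) = A·(-2)^n + B·(-6)^n.
From T(0) = 3: A + B = 3.
From T(1) = -7: -2A - 6B = -7.
Solving: A = \frac{11}{4}, B = \frac{1}{4}.
So T(n) = \frac{11 \left(-2\right)^{n}}{4} + \frac{\left(-6\right)^{n}}{4}.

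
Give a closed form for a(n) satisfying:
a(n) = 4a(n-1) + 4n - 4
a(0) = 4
First-order linear with linear forcing.
Homogeneous solution: a_h(n) = A·(4)^n.
Try particular a_p(n) = pn + q. Substituting:
  pn + q = 4(p(n-1) + q) + 4n - 4.
Matching the n-coefficient: p = 4p + 4 ⇒ p = - \frac{4}{3}.
Matching constants: q = -4p + 4q - 4 ⇒ q = - \frac{4}{9}.
General: a(n) = A·(4)^n - \frac{4 n}{3} - \frac{4}{9}.
Apply a(0) = 4: A - \frac{4}{9} = 4 ⇒ A = \frac{40}{9}.
So a(n) = \frac{40 \cdot 4^{n}}{9} - \frac{4 n}{3} - \frac{4}{9}.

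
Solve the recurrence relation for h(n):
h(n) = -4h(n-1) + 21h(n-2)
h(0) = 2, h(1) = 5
Characteristic equation: x² + 4x - 21 = 0, which factors as (x - (-7))(x - (3)) = 0.
Roots r₁ = -7, r₂ = 3 (distinct).
General solution: h(n) = A·(-7)^n + B·(3)^n.
From h(0) = 2: A + B = 2.
From h(1) = 5: -7A + 3B = 5.
Solving: A = \frac{1}{10}, B = \frac{19}{10}.
So h(n) = \frac{\left(-7\right)^{n}}{10} + \frac{19 \cdot 3^{n}}{10}.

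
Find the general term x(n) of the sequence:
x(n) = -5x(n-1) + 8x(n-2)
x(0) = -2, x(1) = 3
Characteristic equation: x² + 5x - 8 = 0.
Discriminant Δ = (-5)² + 4·(8) = 57.
Roots r₁,₂ = (-5 ± √57)/2, so r₁ = - \frac{5}{2} + \frac{\sqrt{57}}{2}, r₂ = - \frac{\sqrt{57}}{2} - \frac{5}{2}.
General solution: x(n) = A·r₁^n + B·r₂^n.
From the initial conditions, A + B = -2 and r₁A + r₂B = 3.
Since r₁ - r₂ = √57: A = (3 - (-2)r₂)/√57 = -1 - \frac{2 \sqrt{57}}{57}, and B = -2 - A = -1 + \frac{2 \sqrt{57}}{57}.
So x(n) = \left(-1 - \frac{2 \sqrt{57}}{57}\right)\left(- \frac{5}{2} + \frac{\sqrt{57}}{2}\right)^n + \left(-1 + \frac{2 \sqrt{57}}{57}\right)\left(- \frac{\sqrt{57}}{2} - \frac{5}{2}\right)^n.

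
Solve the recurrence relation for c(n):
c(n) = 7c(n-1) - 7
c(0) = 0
First-order linear non-homogeneous.
Homogeneous solution: c_h(n) = A·(7)^n.
Try constant particular solution c_p = K: K = 7K - 7 ⇒ K = \frac{7}{6}.
General: c(n) = A·(7)^n + \frac{7}{6}.
Apply c(0) = 0: A + \frac{7}{6} = 0 ⇒ A = - \frac{7}{6}.
So c(n) = \frac{7}{6} - \frac{7 \cdot 7^{n}}{6}.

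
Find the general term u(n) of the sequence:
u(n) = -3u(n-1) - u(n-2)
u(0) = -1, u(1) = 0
Characteristic equation: x² + 3x + 1 = 0.
Discriminant Δ = (-3)² + 4·(-1) = 5.
Roots r₁,₂ = (-3 ± √5)/2, so r₁ = - \frac{3}{2} + \frac{\sqrt{5}}{2}, r₂ = - \frac{3}{2} - \frac{\sqrt{5}}{2}.
General solution: u(n) = A·r₁^n + B·r₂^n.
From the initial conditions, A + B = -1 and r₁A + r₂B = 0.
Since r₁ - r₂ = √5: A = (0 - (-1)r₂)/√5 = - \frac{3 \sqrt{5}}{10} - \frac{1}{2}, and B = -1 - A = - \frac{1}{2} + \frac{3 \sqrt{5}}{10}.
So u(n) = \left(- \frac{3 \sqrt{5}}{10} - \frac{1}{2}\right)\left(- \frac{3}{2} + \frac{\sqrt{5}}{2}\right)^n + \left(- \frac{1}{2} + \frac{3 \sqrt{5}}{10}\right)\left(- \frac{3}{2} - \frac{\sqrt{5}}{2}\right)^n.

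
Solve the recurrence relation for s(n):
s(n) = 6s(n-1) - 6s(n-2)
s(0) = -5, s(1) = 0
Characteristic equation: x² - 6x + 6 = 0.
Discriminant Δ = (6)² + 4·(-6) = 12.
Roots r₁,₂ = (6 ± √12)/2, so r₁ = \sqrt{3} + 3, r₂ = 3 - \sqrt{3}.
General solution: s(n) = A·r₁^n + B·r₂^n.
From the initial conditions, A + B = -5 and r₁A + r₂B = 0.
Since r₁ - r₂ = √12: A = (0 - (-5)r₂)/√12 = - \frac{5}{2} + \frac{5 \sqrt{3}}{2}, and B = -5 - A = - \frac{5 \sqrt{3}}{2} - \frac{5}{2}.
So s(n) = \left(- \frac{5}{2} + \frac{5 \sqrt{3}}{2}\right)\left(\sqrt{3} + 3\right)^n + \left(- \frac{5 \sqrt{3}}{2} - \frac{5}{2}\right)\left(3 - \sqrt{3}\right)^n.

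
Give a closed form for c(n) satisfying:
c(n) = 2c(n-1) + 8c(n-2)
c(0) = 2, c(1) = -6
Characteristic equation: x² - 2x - 8 = 0, which factors as (x - (4))(x - (-2)) = 0.
Roots r₁ = 4, r₂ = -2 (distinct).
General solution: c(n) = A·(4)^n + B·(-2)^n.
From c(0) = 2: A + B = 2.
From c(1) = -6: 4A - 2B = -6.
Solving: A = - \frac{1}{3}, B = \frac{7}{3}.
So c(n) = \frac{7 \left(-2\right)^{n}}{3} - \frac{4^{n}}{3}.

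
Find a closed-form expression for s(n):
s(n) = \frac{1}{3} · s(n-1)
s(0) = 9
Pure geometric recurrence with ratio \frac{1}{3}.
By induction s(n) = s(0) · (\frac{1}{3})^n = 9 \cdot 3^{- n}.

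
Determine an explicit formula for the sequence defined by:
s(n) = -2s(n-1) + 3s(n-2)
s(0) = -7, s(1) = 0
Characteristic equation: x² + 2x - 3 = 0, which factors as (x - (1))(x - (-3)) = 0.
Roots r₁ = 1, r₂ = -3 (distinct).
General solution: s(n) = A·(1)^n + B·(-3)^n.
From s(0) = -7: A + B = -7.
From s(1) = 0: A - 3B = 0.
Solving: A = - \frac{21}{4}, B = - \frac{7}{4}.
So s(n) = - \frac{7 \left(-3\right)^{n}}{4} - \frac{21}{4}.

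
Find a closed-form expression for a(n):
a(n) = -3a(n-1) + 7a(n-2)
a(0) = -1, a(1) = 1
Characteristic equation: x² + 3x - 7 = 0.
Discriminant Δ = (-3)² + 4·(7) = 37.
Roots r₁,₂ = (-3 ± √37)/2, so r₁ = - \frac{3}{2} + \frac{\sqrt{37}}{2}, r₂ = - \frac{\sqrt{37}}{2} - \frac{3}{2}.
General solution: a(n) = A·r₁^n + B·r₂^n.
From the initial conditions, A + B = -1 and r₁A + r₂B = 1.
Since r₁ - r₂ = √37: A = (1 - (-1)r₂)/√37 = - \frac{1}{2} - \frac{\sqrt{37}}{74}, and B = -1 - A = - \frac{1}{2} + \frac{\sqrt{37}}{74}.
So a(n) = \left(- \frac{1}{2} - \frac{\sqrt{37}}{74}\right)\left(- \frac{3}{2} + \frac{\sqrt{37}}{2}\right)^n + \left(- \frac{1}{2} + \frac{\sqrt{37}}{74}\right)\left(- \frac{\sqrt{37}}{2} - \frac{3}{2}\right)^n.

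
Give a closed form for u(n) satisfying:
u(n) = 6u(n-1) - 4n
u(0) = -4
First-order linear with linear forcing.
Homogeneous solution: u_h(n) = A·(6)^n.
Try particular u_p(n) = pn + q. Substituting:
  pn + q = 6(p(n-1) + q) - 4n.
Matching the n-coefficient: p = 6p - 4 ⇒ p = \frac{4}{5}.
Matching constants: q = -6p + 6q ⇒ q = \frac{24}{25}.
General: u(n) = A·(6)^n + \frac{4 n}{5} + \frac{24}{25}.
Apply u(0) = -4: A + \frac{24}{25} = -4 ⇒ A = - \frac{124}{25}.
So u(n) = - \frac{124 \cdot 6^{n}}{25} + \frac{4 n}{5} + \frac{24}{25}.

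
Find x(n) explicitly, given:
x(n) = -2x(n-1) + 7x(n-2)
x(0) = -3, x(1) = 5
Characteristic equation: x² + 2x - 7 = 0.
Discriminant Δ = (-2)² + 4·(7) = 32.
Roots r₁,₂ = (-2 ± √32)/2, so r₁ = -1 + 2 \sqrt{2}, r₂ = - 2 \sqrt{2} - 1.
General solution: x(n) = A·r₁^n + B·r₂^n.
From the initial conditions, A + B = -3 and r₁A + r₂B = 5.
Since r₁ - r₂ = √32: A = (5 - (-3)r₂)/√32 = - \frac{3}{2} + \frac{\sqrt{2}}{4}, and B = -3 - A = - \frac{3}{2} - \frac{\sqrt{2}}{4}.
So x(n) = \left(- \frac{3}{2} + \frac{\sqrt{2}}{4}\right)\left(-1 + 2 \sqrt{2}\right)^n + \left(- \frac{3}{2} - \frac{\sqrt{2}}{4}\right)\left(- 2 \sqrt{2} - 1\right)^n.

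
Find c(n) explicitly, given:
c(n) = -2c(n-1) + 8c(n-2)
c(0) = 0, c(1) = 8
Characteristic equation: x² + 2x - 8 = 0, which factors as (x - (-4))(x - (2)) = 0.
Roots r₁ = -4, r₂ = 2 (distinct).
General solution: c(n) = A·(-4)^n + B·(2)^n.
From c(0) = 0: A + B = 0.
From c(1) = 8: -4A + 2B = 8.
Solving: A = - \frac{4}{3}, B = \frac{4}{3}.
So c(n) = - \frac{4 \left(-4\right)^{n}}{3} + \frac{4 \cdot 2^{n}}{3}.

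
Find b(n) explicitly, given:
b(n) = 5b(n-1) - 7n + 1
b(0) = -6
First-order linear with linear forcing.
Homogeneous solution: b_h(n) = A·(5)^n.
Try particular b_p(n) = pn + q. Substituting:
  pn + q = 5(p(n-1) + q) - 7n + 1.
Matching the n-coefficient: p = 5p - 7 ⇒ p = \frac{7}{4}.
Matching constants: q = -5p + 5q + 1 ⇒ q = \frac{31}{16}.
General: b(n) = A·(5)^n + \frac{7 n}{4} + \frac{31}{16}.
Apply b(0) = -6: A + \frac{31}{16} = -6 ⇒ A = - \frac{127}{16}.
So b(n) = - \frac{127 \cdot 5^{n}}{16} + \frac{7 n}{4} + \frac{31}{16}.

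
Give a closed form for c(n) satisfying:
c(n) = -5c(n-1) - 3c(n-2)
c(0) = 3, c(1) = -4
Characteristic equation: x² + 5x + 3 = 0.
Discriminant Δ = (-5)² + 4·(-3) = 13.
Roots r₁,₂ = (-5 ± √13)/2, so r₁ = - \frac{5}{2} + \frac{\sqrt{13}}{2}, r₂ = - \frac{5}{2} - \frac{\sqrt{13}}{2}.
General solution: c(n) = A·r₁^n + B·r₂^n.
From the initial conditions, A + B = 3 and r₁A + r₂B = -4.
Since r₁ - r₂ = √13: A = (-4 - (3)r₂)/√13 = \frac{7 \sqrt{13}}{26} + \frac{3}{2}, and B = 3 - A = \frac{3}{2} - \frac{7 \sqrt{13}}{26}.
So c(n) = \left(\frac{7 \sqrt{13}}{26} + \frac{3}{2}\right)\left(- \frac{5}{2} + \frac{\sqrt{13}}{2}\right)^n + \left(\frac{3}{2} - \frac{7 \sqrt{13}}{26}\right)\left(- \frac{5}{2} - \frac{\sqrt{13}}{2}\right)^n.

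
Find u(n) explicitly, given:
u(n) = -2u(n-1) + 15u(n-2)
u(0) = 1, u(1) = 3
Characteristic equation: x² + 2x - 15 = 0, which factors as (x - (3))(x - (-5)) = 0.
Roots r₁ = 3, r₂ = -5 (distinct).
General solution: u(n) = A·(3)^n + B·(-5)^n.
From u(0) = 1: A + B = 1.
From u(1) = 3: 3A - 5B = 3.
Solving: A = 1, B = 0.
So u(n) = 3^{n}.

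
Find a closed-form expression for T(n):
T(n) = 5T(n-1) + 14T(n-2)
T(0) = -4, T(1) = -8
Characteristic equation: x² - 5x - 14 = 0, which factors as (x - (7))(x - (-2)) = 0.
Roots r₁ = 7, r₂ = -2 (distinct).
General solution: T(n) = A·(7)^n + B·(-2)^n.
From T(0) = -4: A + B = -4.
From T(1) = -8: 7A - 2B = -8.
Solving: A = - \frac{16}{9}, B = - \frac{20}{9}.
So T(n) = - \frac{20 \left(-2\right)^{n}}{9} - \frac{16 \cdot 7^{n}}{9}.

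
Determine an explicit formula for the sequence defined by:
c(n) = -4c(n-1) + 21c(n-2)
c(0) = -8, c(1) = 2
Characteristic equation: x² + 4x - 21 = 0, which factors as (x - (-7))(x - (3)) = 0.
Roots r₁ = -7, r₂ = 3 (distinct).
General solution: c(n) = A·(-7)^n + B·(3)^n.
From c(0) = -8: A + B = -8.
From c(1) = 2: -7A + 3B = 2.
Solving: A = - \frac{13}{5}, B = - \frac{27}{5}.
So c(n) = - \frac{13 \left(-7\right)^{n}}{5} - \frac{27 \cdot 3^{n}}{5}.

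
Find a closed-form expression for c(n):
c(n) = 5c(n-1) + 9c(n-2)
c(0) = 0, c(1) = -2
Characteristic equation: x² - 5x - 9 = 0.
Discriminant Δ = (5)² + 4·(9) = 61.
Roots r₁,₂ = (5 ± √61)/2, so r₁ = \frac{5}{2} + \frac{\sqrt{61}}{2}, r₂ = \frac{5}{2} - \frac{\sqrt{61}}{2}.
General solution: c(n) = A·r₁^n + B·r₂^n.
From the initial conditions, A + B = 0 and r₁A + r₂B = -2.
Since r₁ - r₂ = √61: A = (-2 - (0)r₂)/√61 = - \frac{2 \sqrt{61}}{61}, and B = 0 - A = \frac{2 \sqrt{61}}{61}.
So c(n) = \left(- \frac{2 \sqrt{61}}{61}\right)\left(\frac{5}{2} + \frac{\sqrt{61}}{2}\right)^n + \left(\frac{2 \sqrt{61}}{61}\right)\left(\frac{5}{2} - \frac{\sqrt{61}}{2}\right)^n.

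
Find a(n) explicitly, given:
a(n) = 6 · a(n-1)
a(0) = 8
Pure geometric recurrence with ratio 6.
By induction a(n) = a(0) · (6)^n = 8 \cdot 6^{n}.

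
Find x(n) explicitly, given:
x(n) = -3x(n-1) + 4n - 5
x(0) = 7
First-order linear with linear forcing.
Homogeneous solution: x_h(n) = A·(-3)^n.
Try particular x_p(n) = pn + q. Substituting:
  pn + q = -3(p(n-1) + q) + 4n - 5.
Matching the n-coefficient: p = -3p + 4 ⇒ p = 1.
Matching constants: q = 3p - 3q - 5 ⇒ q = - \frac{1}{2}.
General: x(n) = A·(-3)^n + n - \frac{1}{2}.
Apply x(0) = 7: A - \frac{1}{2} = 7 ⇒ A = \frac{15}{2}.
So x(n) = \frac{15 \left(-3\right)^{n}}{2} + n - \frac{1}{2}.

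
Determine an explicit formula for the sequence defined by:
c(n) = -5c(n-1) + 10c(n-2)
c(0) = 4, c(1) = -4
Characteristic equation: x² + 5x - 10 = 0.
Discriminant Δ = (-5)² + 4·(10) = 65.
Roots r₁,₂ = (-5 ± √65)/2, so r₁ = - \frac{5}{2} + \frac{\sqrt{65}}{2}, r₂ = - \frac{\sqrt{65}}{2} - \frac{5}{2}.
General solution: c(n) = A·r₁^n + B·r₂^n.
From the initial conditions, A + B = 4 and r₁A + r₂B = -4.
Since r₁ - r₂ = √65: A = (-4 - (4)r₂)/√65 = \frac{6 \sqrt{65}}{65} + 2, and B = 4 - A = 2 - \frac{6 \sqrt{65}}{65}.
So c(n) = \left(\frac{6 \sqrt{65}}{65} + 2\right)\left(- \frac{5}{2} + \frac{\sqrt{65}}{2}\right)^n + \left(2 - \frac{6 \sqrt{65}}{65}\right)\left(- \frac{\sqrt{65}}{2} - \frac{5}{2}\right)^n.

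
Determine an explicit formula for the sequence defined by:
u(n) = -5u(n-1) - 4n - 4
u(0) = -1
First-order linear with linear forcing.
Homogeneous solution: u_h(n) = A·(-5)^n.
Try particular u_p(n) = pn + q. Substituting:
  pn + q = -5(p(n-1) + q) - 4n - 4.
Matching the n-coefficient: p = -5p - 4 ⇒ p = - \frac{2}{3}.
Matching constants: q = 5p - 5q - 4 ⇒ q = - \frac{11}{9}.
General: u(n) = A·(-5)^n - \frac{2 n}{3} - \frac{11}{9}.
Apply u(0) = -1: A - \frac{11}{9} = -1 ⇒ A = \frac{2}{9}.
So u(n) = \frac{2 \left(-5\right)^{n}}{9} - \frac{2 n}{3} - \frac{11}{9}.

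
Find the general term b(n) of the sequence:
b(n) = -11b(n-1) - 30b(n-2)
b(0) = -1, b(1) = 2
Characteristic equation: x² + 11x + 30 = 0, which factors as (x - (-5))(x - (-6)) = 0.
Roots r₁ = -5, r₂ = -6 (distinct).
General solution: b(n) = A·(-5)^n + B·(-6)^n.
From b(0) = -1: A + B = -1.
From b(1) = 2: -5A - 6B = 2.
Solving: A = -4, B = 3.
So b(n) = - 4 \left(-5\right)^{n} + 3 \left(-6\right)^{n}.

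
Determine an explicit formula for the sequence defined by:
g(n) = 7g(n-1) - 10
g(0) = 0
First-order linear non-homogeneous.
Homogeneous solution: g_h(n) = A·(7)^n.
Try constant particular solution g_p = K: K = 7K - 10 ⇒ K = \frac{5}{3}.
General: g(n) = A·(7)^n + \frac{5}{3}.
Apply g(0) = 0: A + \frac{5}{3} = 0 ⇒ A = - \frac{5}{3}.
So g(n) = \frac{5}{3} - \frac{5 \cdot 7^{n}}{3}.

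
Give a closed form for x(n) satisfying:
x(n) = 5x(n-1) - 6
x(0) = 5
First-order linear non-homogeneous.
Homogeneous solution: x_h(n) = A·(5)^n.
Try constant particular solution x_p = K: K = 5K - 6 ⇒ K = \frac{3}{2}.
General: x(n) = A·(5)^n + \frac{3}{2}.
Apply x(0) = 5: A + \frac{3}{2} = 5 ⇒ A = \frac{7}{2}.
So x(n) = \frac{7 \cdot 5^{n}}{2} + \frac{3}{2}.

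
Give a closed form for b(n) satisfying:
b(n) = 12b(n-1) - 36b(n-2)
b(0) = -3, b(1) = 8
Characteristic equation: x² - 12x + 36 = 0, which is (x - (6))².
Repeated root r = 6.
General solution: b(n) = (A + Bn)·(6)^n.
From b(0) = -3: A = -3.
From b(1) = 8: (A + B)·(6) = 8 ⇒ B = \frac{13}{3}.
So b(n) = \left(\frac{13 n}{3} - 3\right) \cdot (6)^n.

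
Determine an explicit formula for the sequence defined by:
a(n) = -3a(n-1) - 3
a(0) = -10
First-order linear non-homogeneous.
Homogeneous solution: a_h(n) = A·(-3)^n.
Try constant particular solution a_p = K: K = -3K - 3 ⇒ K = - \frac{3}{4}.
General: a(n) = A·(-3)^n - \frac{3}{4}.
Apply a(0) = -10: A - \frac{3}{4} = -10 ⇒ A = - \frac{37}{4}.
So a(n) = - \frac{37 \left(-3\right)^{n}}{4} - \frac{3}{4}.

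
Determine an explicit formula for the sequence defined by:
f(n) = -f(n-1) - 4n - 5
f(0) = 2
First-order linear with linear forcing.
Homogeneous solution: f_h(n) = A·(-1)^n.
Try particular f_p(n) = pn + q. Substituting:
  pn + q = -(p(n-1) + q) - 4n - 5.
Matching the n-coefficient: p = -p - 4 ⇒ p = -2.
Matching constants: q = p - q - 5 ⇒ q = - \frac{7}{2}.
General: f(n) = A·(-1)^n - 2 n - \frac{7}{2}.
Apply f(0) = 2: A - \frac{7}{2} = 2 ⇒ A = \frac{11}{2}.
So f(n) = \frac{11 \left(-1\right)^{n}}{2} - 2 n - \frac{7}{2}.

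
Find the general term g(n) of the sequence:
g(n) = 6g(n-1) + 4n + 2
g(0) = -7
First-order linear with linear forcing.
Homogeneous solution: g_h(n) = A·(6)^n.
Try particular g_p(n) = pn + q. Substituting:
  pn + q = 6(p(n-1) + q) + 4n + 2.
Matching the n-coefficient: p = 6p + 4 ⇒ p = - \frac{4}{5}.
Matching constants: q = -6p + 6q + 2 ⇒ q = - \frac{34}{25}.
General: g(n) = A·(6)^n - \frac{4 n}{5} - \frac{34}{25}.
Apply g(0) = -7: A - \frac{34}{25} = -7 ⇒ A = - \frac{141}{25}.
So g(n) = - \frac{141 \cdot 6^{n}}{25} - \frac{4 n}{5} - \frac{34}{25}.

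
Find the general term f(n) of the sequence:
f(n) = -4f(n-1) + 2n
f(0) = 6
First-order linear with linear forcing.
Homogeneous solution: f_h(n) = A·(-4)^n.
Try particular f_p(n) = pn + q. Substituting:
  pn + q = -4(p(n-1) + q) + 2n.
Matching the n-coefficient: p = -4p + 2 ⇒ p = \frac{2}{5}.
Matching constants: q = 4p - 4q ⇒ q = \frac{8}{25}.
General: f(n) = A·(-4)^n + \frac{2 n}{5} + \frac{8}{25}.
Apply f(0) = 6: A + \frac{8}{25} = 6 ⇒ A = \frac{142}{25}.
So f(n) = \frac{142 \left(-4\right)^{n}}{25} + \frac{2 n}{5} + \frac{8}{25}.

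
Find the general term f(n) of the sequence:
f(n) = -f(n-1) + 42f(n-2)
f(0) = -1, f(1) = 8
Characteristic equation: x² + x - 42 = 0, which factors as (x - (6))(x - (-7)) = 0.
Roots r₁ = 6, r₂ = -7 (distinct).
General solution: f(n) = A·(6)^n + B·(-7)^n.
From f(0) = -1: A + B = -1.
From f(1) = 8: 6A - 7B = 8.
Solving: A = \frac{1}{13}, B = - \frac{14}{13}.
So f(n) = - \frac{14 \left(-7\right)^{n}}{13} + \frac{6^{n}}{13}.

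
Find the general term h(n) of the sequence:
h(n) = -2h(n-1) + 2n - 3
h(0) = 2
First-order linear with linear forcing.
Homogeneous solution: h_h(n) = A·(-2)^n.
Try particular h_p(n) = pn + q. Substituting:
  pn + q = -2(p(n-1) + q) + 2n - 3.
Matching the n-coefficient: p = -2p + 2 ⇒ p = \frac{2}{3}.
Matching constants: q = 2p - 2q - 3 ⇒ q = - \frac{5}{9}.
General: h(n) = A·(-2)^n + \frac{2 n}{3} - \frac{5}{9}.
Apply h(0) = 2: A - \frac{5}{9} = 2 ⇒ A = \frac{23}{9}.
So h(n) = \frac{23 \left(-2\right)^{n}}{9} + \frac{2 n}{3} - \frac{5}{9}.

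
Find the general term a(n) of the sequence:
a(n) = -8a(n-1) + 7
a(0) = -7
First-order linear non-homogeneous.
Homogeneous solution: a_h(n) = A·(-8)^n.
Try constant particular solution a_p = K: K = -8K + 7 ⇒ K = \frac{7}{9}.
General: a(n) = A·(-8)^n + \frac{7}{9}.
Apply a(0) = -7: A + \frac{7}{9} = -7 ⇒ A = - \frac{70}{9}.
So a(n) = \frac{7}{9} - \frac{70 \left(-8\right)^{n}}{9}.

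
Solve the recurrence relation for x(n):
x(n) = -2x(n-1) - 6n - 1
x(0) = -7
First-order linear with linear forcing.
Homogeneous solution: x_h(n) = A·(-2)^n.
Try particular x_p(n) = pn + q. Substituting:
  pn + q = -2(p(n-1) + q) - 6n - 1.
Matching the n-coefficient: p = -2p - 6 ⇒ p = -2.
Matching constants: q = 2p - 2q - 1 ⇒ q = - \frac{5}{3}.
General: x(n) = A·(-2)^n - 2 n - \frac{5}{3}.
Apply x(0) = -7: A - \frac{5}{3} = -7 ⇒ A = - \frac{16}{3}.
So x(n) = - \frac{16 \left(-2\right)^{n}}{3} - 2 n - \frac{5}{3}.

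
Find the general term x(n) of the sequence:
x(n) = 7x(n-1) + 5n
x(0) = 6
First-order linear with linear forcing.
Homogeneous solution: x_h(n) = A·(7)^n.
Try particular x_p(n) = pn + q. Substituting:
  pn + q = 7(p(n-1) + q) + 5n.
Matching the n-coefficient: p = 7p + 5 ⇒ p = - \frac{5}{6}.
Matching constants: q = -7p + 7q ⇒ q = - \frac{35}{36}.
General: x(n) = A·(7)^n - \frac{5 n}{6} - \frac{35}{36}.
Apply x(0) = 6: A - \frac{35}{36} = 6 ⇒ A = \frac{251}{36}.
So x(n) = \frac{251 \cdot 7^{n}}{36} - \frac{5 n}{6} - \frac{35}{36}.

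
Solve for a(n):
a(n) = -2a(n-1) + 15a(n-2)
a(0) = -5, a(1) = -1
Characteristic equation: x² + 2x - 15 = 0, which factors as (x - (3))(x - (-5)) = 0.
Roots r₁ = 3, r₂ = -5 (distinct).
General solution: a(n) = A·(3)^n + B·(-5)^n.
From a(0) = -5: A + B = -5.
From a(1) = -1: 3A - 5B = -1.
Solving: A = - \frac{13}{4}, B = - \frac{7}{4}.
So a(n) = - \frac{7 \left(-5\right)^{n}}{4} - \frac{13 \cdot 3^{n}}{4}.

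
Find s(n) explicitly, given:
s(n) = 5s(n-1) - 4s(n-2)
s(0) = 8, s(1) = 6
Characteristic equation: x² - 5x + 4 = 0, which factors as (x - (1))(x - (4)) = 0.
Roots r₁ = 1, r₂ = 4 (distinct).
General solution: s(n) = A·(1)^n + B·(4)^n.
From s(0) = 8: A + B = 8.
From s(1) = 6: A + 4B = 6.
Solving: A = \frac{26}{3}, B = - \frac{2}{3}.
So s(n) = \frac{26}{3} - \frac{2 \cdot 4^{n}}{3}.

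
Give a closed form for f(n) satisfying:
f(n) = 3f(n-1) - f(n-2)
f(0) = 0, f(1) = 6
Characteristic equation: x² - 3x + 1 = 0.
Discriminant Δ = (3)² + 4·(-1) = 5.
Roots r₁,₂ = (3 ± √5)/2, so r₁ = \frac{\sqrt{5}}{2} + \frac{3}{2}, r₂ = \frac{3}{2} - \frac{\sqrt{5}}{2}.
General solution: f(n) = A·r₁^n + B·r₂^n.
From the initial conditions, A + B = 0 and r₁A + r₂B = 6.
Since r₁ - r₂ = √5: A = (6 - (0)r₂)/√5 = \frac{6 \sqrt{5}}{5}, and B = 0 - A = - \frac{6 \sqrt{5}}{5}.
So f(n) = \left(\frac{6 \sqrt{5}}{5}\right)\left(\frac{\sqrt{5}}{2} + \frac{3}{2}\right)^n + \left(- \frac{6 \sqrt{5}}{5}\right)\left(\frac{3}{2} - \frac{\sqrt{5}}{2}\right)^n.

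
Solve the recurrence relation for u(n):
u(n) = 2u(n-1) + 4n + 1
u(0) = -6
First-order linear with linear forcing.
Homogeneous solution: u_h(n) = A·(2)^n.
Try particular u_p(n) = pn + q. Substituting:
  pn + q = 2(p(n-1) + q) + 4n + 1.
Matching the n-coefficient: p = 2p + 4 ⇒ p = -4.
Matching constants: q = -2p + 2q + 1 ⇒ q = -9.
General: u(n) = A·(2)^n - 4 n - 9.
Apply u(0) = -6: A - 9 = -6 ⇒ A = 3.
So u(n) = 3 \cdot 2^{n} - 4 n - 9.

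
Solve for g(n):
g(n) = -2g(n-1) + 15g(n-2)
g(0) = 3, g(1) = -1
Characteristic equation: x² + 2x - 15 = 0, which factors as (x - (3))(x - (-5)) = 0.
Roots r₁ = 3, r₂ = -5 (distinct).
General solution: g(n) = A·(3)^n + B·(-5)^n.
From g(0) = 3: A + B = 3.
From g(1) = -1: 3A - 5B = -1.
Solving: A = \frac{7}{4}, B = \frac{5}{4}.
So g(n) = \frac{5 \left(-5\right)^{n}}{4} + \frac{7 \cdot 3^{n}}{4}.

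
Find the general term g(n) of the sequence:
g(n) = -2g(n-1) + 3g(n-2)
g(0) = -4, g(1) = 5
Characteristic equation: x² + 2x - 3 = 0, which factors as (x - (-3))(x - (1)) = 0.
Roots r₁ = -3, r₂ = 1 (distinct).
General solution: g(n) = A·(-3)^n + B·(1)^n.
From g(0) = -4: A + B = -4.
From g(1) = 5: -3A + B = 5.
Solving: A = - \frac{9}{4}, B = - \frac{7}{4}.
So g(n) = - \frac{9 \left(-3\right)^{n}}{4} - \frac{7}{4}.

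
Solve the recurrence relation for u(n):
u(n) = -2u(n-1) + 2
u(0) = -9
First-order linear non-homogeneous.
Homogeneous solution: u_h(n) = A·(-2)^n.
Try constant particular solution u_p = K: K = -2K + 2 ⇒ K = \frac{2}{3}.
General: u(n) = A·(-2)^n + \frac{2}{3}.
Apply u(0) = -9: A + \frac{2}{3} = -9 ⇒ A = - \frac{29}{3}.
So u(n) = \frac{2}{3} - \frac{29 \left(-2\right)^{n}}{3}.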